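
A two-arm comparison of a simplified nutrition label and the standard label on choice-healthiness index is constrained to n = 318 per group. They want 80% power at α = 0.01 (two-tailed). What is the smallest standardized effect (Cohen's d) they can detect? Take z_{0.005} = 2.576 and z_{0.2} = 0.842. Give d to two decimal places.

d_min ≈ 0.27

For two independent groups of n = 318 each: d_min = (z_{α/2} + z_β)·√(2/n).
z-sum = 2.576 + 0.842 = 3.418.
d_min = 3.418 × √(2/318) = 3.418 × 0.0793 = 0.271.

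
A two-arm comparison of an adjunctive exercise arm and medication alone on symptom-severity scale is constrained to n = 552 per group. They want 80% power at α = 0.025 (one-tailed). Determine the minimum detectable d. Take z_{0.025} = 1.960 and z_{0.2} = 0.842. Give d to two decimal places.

d_min ≈ 0.17

For two independent groups of n = 552 each: d_min = (z_{α} + z_β)·√(2/n).
z-sum = 1.960 + 0.842 = 2.802.
d_min = 2.802 × √(2/552) = 2.802 × 0.0602 = 0.169.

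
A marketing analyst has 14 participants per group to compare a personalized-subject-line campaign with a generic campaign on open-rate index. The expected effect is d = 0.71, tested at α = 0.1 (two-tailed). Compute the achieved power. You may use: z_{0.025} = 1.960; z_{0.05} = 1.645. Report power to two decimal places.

power ≈ 0.59

For two equal groups, power = Φ(d·√(n/2) − z_{α/2}).
d·√(n/2) = 0.71 × √(14/2) = 0.71 × 2.646 = 1.878.
z_β = 1.878 − 1.645 = 0.233.
Power = Φ(0.233) = 0.592.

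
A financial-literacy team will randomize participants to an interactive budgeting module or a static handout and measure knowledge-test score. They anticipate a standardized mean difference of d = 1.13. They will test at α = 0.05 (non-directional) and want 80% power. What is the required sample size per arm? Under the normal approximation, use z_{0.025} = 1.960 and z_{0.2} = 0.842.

For two independent groups with equal n: n = 2·((z_{α/2} + z_β) / d)².
z_{α/2} + z_β = 1.960 + 0.842 = 2.802.
n = 2 × (2.802 / 1.13)² = 2 × 2.480² = 2 × 6.15 = 12.3.
Round up to the next whole participant.

n = 13 per group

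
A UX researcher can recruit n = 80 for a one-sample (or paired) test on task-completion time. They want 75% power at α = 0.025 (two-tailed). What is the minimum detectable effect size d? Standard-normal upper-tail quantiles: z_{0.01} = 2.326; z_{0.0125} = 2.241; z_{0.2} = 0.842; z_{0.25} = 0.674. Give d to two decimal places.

For a single sample (or paired design) of n = 80: d_min = (z_{α/2} + z_β)/√n.
z-sum = 2.241 + 0.674 = 2.915.
d_min = 2.915 / √80 = 2.915 / 8.944 = 0.326.

d_min ≈ 0.33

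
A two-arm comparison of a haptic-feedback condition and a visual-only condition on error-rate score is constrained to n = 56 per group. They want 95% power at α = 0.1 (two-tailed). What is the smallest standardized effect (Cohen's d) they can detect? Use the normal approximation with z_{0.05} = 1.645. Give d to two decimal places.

d_min ≈ 0.62

For two independent groups of n = 56 each: d_min = (z_{α/2} + z_β)·√(2/n).
z-sum = 1.645 + 1.645 = 3.290.
d_min = 3.290 × √(2/56) = 3.290 × 0.1890 = 0.622.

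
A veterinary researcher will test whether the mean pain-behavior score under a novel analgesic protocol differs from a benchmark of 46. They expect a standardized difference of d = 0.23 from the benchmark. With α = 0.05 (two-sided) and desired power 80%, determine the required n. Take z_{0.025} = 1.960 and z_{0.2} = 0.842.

For a one-sample test: n = ((z_{α/2} + z_β) / d)².
z_{α/2} + z_β = 1.960 + 0.842 = 2.802.
n = (2.802 / 0.23)² = 12.183² = 148.42.
Round up.

n = 149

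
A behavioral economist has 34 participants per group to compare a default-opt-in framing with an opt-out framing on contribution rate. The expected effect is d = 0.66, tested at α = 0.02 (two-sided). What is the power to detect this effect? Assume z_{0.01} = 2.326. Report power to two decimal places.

For two equal groups, power = Φ(d·√(n/2) − z_{α/2}).
d·√(n/2) = 0.66 × √(34/2) = 0.66 × 4.123 = 2.721.
z_β = 2.721 − 2.326 = 0.395.
Power = Φ(0.395) = 0.654.

power ≈ 0.65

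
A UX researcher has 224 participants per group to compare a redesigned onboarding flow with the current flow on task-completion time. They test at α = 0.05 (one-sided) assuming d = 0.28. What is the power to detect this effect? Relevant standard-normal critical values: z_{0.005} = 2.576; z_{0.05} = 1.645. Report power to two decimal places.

For two equal groups, power = Φ(d·√(n/2) − z_{α}).
d·√(n/2) = 0.28 × √(224/2) = 0.28 × 10.583 = 2.963.
z_β = 2.963 − 1.645 = 1.318.
Power = Φ(1.318) = 0.906.

power ≈ 0.91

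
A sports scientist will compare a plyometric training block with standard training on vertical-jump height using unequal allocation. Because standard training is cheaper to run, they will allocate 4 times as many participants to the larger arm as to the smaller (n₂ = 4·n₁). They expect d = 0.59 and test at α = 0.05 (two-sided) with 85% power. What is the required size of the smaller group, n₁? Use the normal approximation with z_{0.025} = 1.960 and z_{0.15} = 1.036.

With allocation ratio k = n₂/n₁ = 4, Var(x̄₁−x̄₂) = σ²(1/n₁ + 1/(k·n₁)) = σ²·(k+1)/(k·n₁).
So n₁ = (1 + 1/k)·((z_{α/2} + z_β)/d)² = 1.250 × (2.996/0.59)².
n₁ = 1.250 × 25.79 = 32.2.
Round up: n₁ = 33, giving n₂ = 4 × 33 = 132.

n₁ = 33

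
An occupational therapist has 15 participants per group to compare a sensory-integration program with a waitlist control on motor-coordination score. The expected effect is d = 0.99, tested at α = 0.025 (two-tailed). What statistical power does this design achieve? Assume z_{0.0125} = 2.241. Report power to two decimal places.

For two equal groups, power = Φ(d·√(n/2) − z_{α/2}).
d·√(n/2) = 0.99 × √(15/2) = 0.99 × 2.739 = 2.711.
z_β = 2.711 − 2.241 = 0.470.
Power = Φ(0.470) = 0.681.

power ≈ 0.68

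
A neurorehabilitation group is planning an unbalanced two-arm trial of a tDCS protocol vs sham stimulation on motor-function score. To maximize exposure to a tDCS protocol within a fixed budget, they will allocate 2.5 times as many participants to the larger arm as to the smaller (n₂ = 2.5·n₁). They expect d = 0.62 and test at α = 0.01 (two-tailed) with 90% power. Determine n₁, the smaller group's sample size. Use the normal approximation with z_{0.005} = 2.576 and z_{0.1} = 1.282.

With allocation ratio k = n₂/n₁ = 2.5, Var(x̄₁−x̄₂) = σ²(1/n₁ + 1/(k·n₁)) = σ²·(k+1)/(k·n₁).
So n₁ = (1 + 1/k)·((z_{α/2} + z_β)/d)² = 1.400 × (3.858/0.62)².
n₁ = 1.400 × 38.72 = 54.2.
Round up: n₁ = 55, giving n₂ = ⌈2.5 × 55⌉ = ⌈137.5⌉ = 138.

n₁ = 55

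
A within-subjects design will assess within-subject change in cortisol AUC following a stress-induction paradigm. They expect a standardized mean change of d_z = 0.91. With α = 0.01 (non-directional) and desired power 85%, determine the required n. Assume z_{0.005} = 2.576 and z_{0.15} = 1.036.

n = 16 pairs

For a paired (one-sample on differences) test: n = ((z_{α/2} + z_β) / d)².
z_{α/2} + z_β = 2.576 + 1.036 = 3.612.
n = (3.612 / 0.91)² = 3.969² = 15.75.
Round up.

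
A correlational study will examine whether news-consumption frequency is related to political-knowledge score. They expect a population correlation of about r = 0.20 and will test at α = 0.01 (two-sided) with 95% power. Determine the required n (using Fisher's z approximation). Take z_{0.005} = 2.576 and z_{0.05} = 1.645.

n = 437

Fisher's z: C = ½·ln((1+r)/(1−r)) = ½·ln(1.5000) = 0.2027.
n = ((z_{α/2} + z_β)/C)² + 3.
(2.576 + 1.645) / 0.2027 = 4.221 / 0.2027 = 20.824.
n = 20.824² + 3 = 433.63 + 3 = 436.6.
Round up.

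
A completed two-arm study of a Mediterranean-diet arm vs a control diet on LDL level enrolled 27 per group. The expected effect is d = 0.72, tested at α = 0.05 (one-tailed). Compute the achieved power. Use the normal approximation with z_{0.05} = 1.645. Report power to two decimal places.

For two equal groups, power = Φ(d·√(n/2) − z_{α}).
d·√(n/2) = 0.72 × √(27/2) = 0.72 × 3.674 = 2.645.
z_β = 2.645 − 1.645 = 1.000.
Power = Φ(1.000) = 0.841.

power ≈ 0.84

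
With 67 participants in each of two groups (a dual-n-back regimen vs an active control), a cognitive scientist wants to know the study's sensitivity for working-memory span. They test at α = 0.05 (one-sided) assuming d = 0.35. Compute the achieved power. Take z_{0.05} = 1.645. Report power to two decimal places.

For two equal groups, power = Φ(d·√(n/2) − z_{α}).
d·√(n/2) = 0.35 × √(67/2) = 0.35 × 5.788 = 2.026.
z_β = 2.026 − 1.645 = 0.381.
Power = Φ(0.381) = 0.648.

power ≈ 0.65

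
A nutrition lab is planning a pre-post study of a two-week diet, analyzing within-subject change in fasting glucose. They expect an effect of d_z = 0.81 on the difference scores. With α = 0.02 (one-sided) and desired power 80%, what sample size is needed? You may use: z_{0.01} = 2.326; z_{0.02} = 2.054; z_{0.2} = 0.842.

n = 13 pairs

For a paired (one-sample on differences) test: n = ((z_{α} + z_β) / d)².
z_{α} + z_β = 2.054 + 0.842 = 2.896.
n = (2.896 / 0.81)² = 3.575² = 12.78.
Round up.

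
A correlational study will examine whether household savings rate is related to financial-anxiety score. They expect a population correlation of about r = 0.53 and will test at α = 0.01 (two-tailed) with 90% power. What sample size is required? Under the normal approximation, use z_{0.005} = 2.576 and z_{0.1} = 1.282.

n = 46

Fisher's z: C = ½·ln((1+r)/(1−r)) = ½·ln(3.2553) = 0.5901.
n = ((z_{α/2} + z_β)/C)² + 3.
(2.576 + 1.282) / 0.5901 = 3.858 / 0.5901 = 6.538.
n = 6.538² + 3 = 42.74 + 3 = 45.7.
Round up.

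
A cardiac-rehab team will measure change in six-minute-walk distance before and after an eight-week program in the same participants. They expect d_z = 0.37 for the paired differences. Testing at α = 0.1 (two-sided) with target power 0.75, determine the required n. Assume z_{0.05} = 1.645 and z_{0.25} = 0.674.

n = 40 pairs

For a paired (one-sample on differences) test: n = ((z_{α/2} + z_β) / d)².
z_{α/2} + z_β = 1.645 + 0.674 = 2.319.
n = (2.319 / 0.37)² = 6.268² = 39.28.
Round up.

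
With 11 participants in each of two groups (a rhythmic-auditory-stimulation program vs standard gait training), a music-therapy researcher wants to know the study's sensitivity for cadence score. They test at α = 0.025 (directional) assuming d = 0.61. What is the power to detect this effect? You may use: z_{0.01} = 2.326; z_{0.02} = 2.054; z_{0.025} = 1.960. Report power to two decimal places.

power ≈ 0.30

For two equal groups, power = Φ(d·√(n/2) − z_{α}).
d·√(n/2) = 0.61 × √(11/2) = 0.61 × 2.345 = 1.431.
z_β = 1.431 − 1.960 = -0.529.
Power = Φ(-0.529) = 0.298.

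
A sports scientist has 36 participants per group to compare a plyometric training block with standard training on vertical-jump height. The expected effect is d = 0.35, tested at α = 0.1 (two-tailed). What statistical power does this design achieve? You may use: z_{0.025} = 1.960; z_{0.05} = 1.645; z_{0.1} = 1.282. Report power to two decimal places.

For two equal groups, power = Φ(d·√(n/2) − z_{α/2}).
d·√(n/2) = 0.35 × √(36/2) = 0.35 × 4.243 = 1.485.
z_β = 1.485 − 1.645 = -0.160.
Power = Φ(-0.160) = 0.436.

power ≈ 0.44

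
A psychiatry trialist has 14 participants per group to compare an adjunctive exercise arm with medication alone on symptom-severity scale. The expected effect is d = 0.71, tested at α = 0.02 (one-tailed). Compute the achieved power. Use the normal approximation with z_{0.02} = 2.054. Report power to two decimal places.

power ≈ 0.43

For two equal groups, power = Φ(d·√(n/2) − z_{α}).
d·√(n/2) = 0.71 × √(14/2) = 0.71 × 2.646 = 1.878.
z_β = 1.878 − 2.054 = -0.176.
Power = Φ(-0.176) = 0.430.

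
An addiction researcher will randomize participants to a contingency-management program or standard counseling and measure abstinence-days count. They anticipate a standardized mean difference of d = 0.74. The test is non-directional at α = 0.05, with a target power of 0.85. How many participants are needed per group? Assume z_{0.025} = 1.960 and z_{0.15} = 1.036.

For two independent groups with equal n: n = 2·((z_{α/2} + z_β) / d)².
z_{α/2} + z_β = 1.960 + 1.036 = 2.996.
n = 2 × (2.996 / 0.74)² = 2 × 4.049² = 2 × 16.39 = 32.8.
Round up to the next whole participant.

n = 33 per group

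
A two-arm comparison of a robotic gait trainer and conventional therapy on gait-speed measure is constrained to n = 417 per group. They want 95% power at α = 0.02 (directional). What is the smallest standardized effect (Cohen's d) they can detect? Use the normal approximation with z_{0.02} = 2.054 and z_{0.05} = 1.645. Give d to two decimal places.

d_min ≈ 0.26

For two independent groups of n = 417 each: d_min = (z_{α} + z_β)·√(2/n).
z-sum = 2.054 + 1.645 = 3.699.
d_min = 3.699 × √(2/417) = 3.699 × 0.0693 = 0.256.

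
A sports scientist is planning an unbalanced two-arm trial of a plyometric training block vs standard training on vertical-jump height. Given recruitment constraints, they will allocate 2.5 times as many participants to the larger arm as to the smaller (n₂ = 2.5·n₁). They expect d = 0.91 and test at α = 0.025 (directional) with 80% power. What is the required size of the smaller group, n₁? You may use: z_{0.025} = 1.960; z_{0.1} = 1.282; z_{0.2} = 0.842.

n₁ = 14

With allocation ratio k = n₂/n₁ = 2.5, Var(x̄₁−x̄₂) = σ²(1/n₁ + 1/(k·n₁)) = σ²·(k+1)/(k·n₁).
So n₁ = (1 + 1/k)·((z_{α} + z_β)/d)² = 1.400 × (2.802/0.91)².
n₁ = 1.400 × 9.48 = 13.3.
Round up: n₁ = 14, giving n₂ = 2.5 × 14 = 35.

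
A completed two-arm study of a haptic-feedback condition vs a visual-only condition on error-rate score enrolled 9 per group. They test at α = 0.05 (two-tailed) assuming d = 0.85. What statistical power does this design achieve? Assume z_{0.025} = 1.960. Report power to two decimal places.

For two equal groups, power = Φ(d·√(n/2) − z_{α/2}).
d·√(n/2) = 0.85 × √(9/2) = 0.85 × 2.121 = 1.803.
z_β = 1.803 − 1.960 = -0.157.
Power = Φ(-0.157) = 0.438.

power ≈ 0.44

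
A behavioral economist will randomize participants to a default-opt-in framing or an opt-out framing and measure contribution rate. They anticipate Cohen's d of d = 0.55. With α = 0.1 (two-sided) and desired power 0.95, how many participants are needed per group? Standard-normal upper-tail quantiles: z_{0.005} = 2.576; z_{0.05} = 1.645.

For two independent groups with equal n: n = 2·((z_{α/2} + z_β) / d)².
z_{α/2} + z_β = 1.645 + 1.645 = 3.290.
n = 2 × (3.290 / 0.55)² = 2 × 5.982² = 2 × 35.78 = 71.6.
Round up to the next whole participant.

n = 72 per group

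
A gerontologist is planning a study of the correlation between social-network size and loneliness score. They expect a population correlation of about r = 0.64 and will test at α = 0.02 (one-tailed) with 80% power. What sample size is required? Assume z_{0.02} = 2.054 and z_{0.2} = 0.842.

Fisher's z: C = ½·ln((1+r)/(1−r)) = ½·ln(4.5556) = 0.7582.
n = ((z_{α} + z_β)/C)² + 3.
(2.054 + 0.842) / 0.7582 = 2.896 / 0.7582 = 3.820.
n = 3.820² + 3 = 14.59 + 3 = 17.6.
Round up.

n = 18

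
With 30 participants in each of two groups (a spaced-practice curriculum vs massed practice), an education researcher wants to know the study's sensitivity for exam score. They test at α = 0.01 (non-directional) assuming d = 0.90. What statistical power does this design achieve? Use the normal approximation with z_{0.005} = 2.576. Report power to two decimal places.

For two equal groups, power = Φ(d·√(n/2) − z_{α/2}).
d·√(n/2) = 0.90 × √(30/2) = 0.90 × 3.873 = 3.486.
z_β = 3.486 − 2.576 = 0.910.
Power = Φ(0.910) = 0.819.

power ≈ 0.82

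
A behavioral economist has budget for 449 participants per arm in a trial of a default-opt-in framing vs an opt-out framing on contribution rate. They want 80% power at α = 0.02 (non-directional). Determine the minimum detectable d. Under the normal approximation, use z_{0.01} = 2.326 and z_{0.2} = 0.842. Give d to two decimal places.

d_min ≈ 0.21

For two independent groups of n = 449 each: d_min = (z_{α/2} + z_β)·√(2/n).
z-sum = 2.326 + 0.842 = 3.168.
d_min = 3.168 × √(2/449) = 3.168 × 0.0667 = 0.211.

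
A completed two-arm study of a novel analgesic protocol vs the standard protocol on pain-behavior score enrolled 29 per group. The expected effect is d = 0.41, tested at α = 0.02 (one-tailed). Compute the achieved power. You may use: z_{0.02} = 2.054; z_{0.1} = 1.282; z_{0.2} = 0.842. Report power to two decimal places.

For two equal groups, power = Φ(d·√(n/2) − z_{α}).
d·√(n/2) = 0.41 × √(29/2) = 0.41 × 3.808 = 1.561.
z_β = 1.561 − 2.054 = -0.493.
Power = Φ(-0.493) = 0.311.

power ≈ 0.31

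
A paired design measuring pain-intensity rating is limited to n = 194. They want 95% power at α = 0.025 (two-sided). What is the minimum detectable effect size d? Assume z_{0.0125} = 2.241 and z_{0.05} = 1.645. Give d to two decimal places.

For a single sample (or paired design) of n = 194: d_min = (z_{α/2} + z_β)/√n.
z-sum = 2.241 + 1.645 = 3.886.
d_min = 3.886 / √194 = 3.886 / 13.928 = 0.279.

d_min ≈ 0.28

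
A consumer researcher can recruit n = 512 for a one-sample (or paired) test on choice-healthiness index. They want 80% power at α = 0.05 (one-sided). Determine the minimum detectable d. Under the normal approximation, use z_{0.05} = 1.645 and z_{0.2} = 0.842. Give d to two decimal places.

d_min ≈ 0.11

For a single sample (or paired design) of n = 512: d_min = (z_{α} + z_β)/√n.
z-sum = 1.645 + 0.842 = 2.487.
d_min = 2.487 / √512 = 2.487 / 22.627 = 0.110.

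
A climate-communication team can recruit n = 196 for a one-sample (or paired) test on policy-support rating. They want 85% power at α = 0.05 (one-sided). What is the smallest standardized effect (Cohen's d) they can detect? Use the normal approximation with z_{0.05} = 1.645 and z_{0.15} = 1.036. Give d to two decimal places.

For a single sample (or paired design) of n = 196: d_min = (z_{α} + z_β)/√n.
z-sum = 1.645 + 1.036 = 2.681.
d_min = 2.681 / √196 = 2.681 / 14.000 = 0.192.

d_min ≈ 0.19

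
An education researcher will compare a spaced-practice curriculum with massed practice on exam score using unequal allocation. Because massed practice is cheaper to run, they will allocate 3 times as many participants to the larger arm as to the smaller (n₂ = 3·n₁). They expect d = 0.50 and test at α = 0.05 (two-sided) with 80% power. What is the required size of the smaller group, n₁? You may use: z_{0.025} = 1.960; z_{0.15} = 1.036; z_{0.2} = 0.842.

With allocation ratio k = n₂/n₁ = 3, Var(x̄₁−x̄₂) = σ²(1/n₁ + 1/(k·n₁)) = σ²·(k+1)/(k·n₁).
So n₁ = (1 + 1/k)·((z_{α/2} + z_β)/d)² = 1.333 × (2.802/0.50)².
n₁ = 1.333 × 31.40 = 41.9.
Round up: n₁ = 42, giving n₂ = 3 × 42 = 126.

n₁ = 42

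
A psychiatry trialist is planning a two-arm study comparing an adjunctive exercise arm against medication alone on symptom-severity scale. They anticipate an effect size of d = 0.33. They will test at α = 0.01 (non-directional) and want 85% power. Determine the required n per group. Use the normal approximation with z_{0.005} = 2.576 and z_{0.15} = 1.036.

n = 240 per group

For two independent groups with equal n: n = 2·((z_{α/2} + z_β) / d)².
z_{α/2} + z_β = 2.576 + 1.036 = 3.612.
n = 2 × (3.612 / 0.33)² = 2 × 10.945² = 2 × 119.80 = 239.6.
Round up to the next whole participant.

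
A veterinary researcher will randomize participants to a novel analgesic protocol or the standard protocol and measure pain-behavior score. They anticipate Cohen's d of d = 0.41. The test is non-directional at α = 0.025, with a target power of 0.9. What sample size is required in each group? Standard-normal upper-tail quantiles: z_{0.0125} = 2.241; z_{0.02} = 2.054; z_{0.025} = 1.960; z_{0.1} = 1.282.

For two independent groups with equal n: n = 2·((z_{α/2} + z_β) / d)².
z_{α/2} + z_β = 2.241 + 1.282 = 3.523.
n = 2 × (3.523 / 0.41)² = 2 × 8.593² = 2 × 73.83 = 147.7.
Round up to the next whole participant.

n = 148 per group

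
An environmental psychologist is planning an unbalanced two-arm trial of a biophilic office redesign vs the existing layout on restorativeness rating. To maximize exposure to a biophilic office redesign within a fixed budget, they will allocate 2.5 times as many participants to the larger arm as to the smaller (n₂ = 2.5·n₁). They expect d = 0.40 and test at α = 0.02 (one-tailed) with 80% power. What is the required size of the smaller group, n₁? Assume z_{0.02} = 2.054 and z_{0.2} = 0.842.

n₁ = 74

With allocation ratio k = n₂/n₁ = 2.5, Var(x̄₁−x̄₂) = σ²(1/n₁ + 1/(k·n₁)) = σ²·(k+1)/(k·n₁).
So n₁ = (1 + 1/k)·((z_{α} + z_β)/d)² = 1.400 × (2.896/0.40)².
n₁ = 1.400 × 52.42 = 73.4.
Round up: n₁ = 74, giving n₂ = 2.5 × 74 = 185.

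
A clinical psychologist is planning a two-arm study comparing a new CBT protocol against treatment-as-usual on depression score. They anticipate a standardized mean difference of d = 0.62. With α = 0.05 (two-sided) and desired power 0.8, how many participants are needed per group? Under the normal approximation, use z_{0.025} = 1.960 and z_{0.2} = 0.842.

For two independent groups with equal n: n = 2·((z_{α/2} + z_β) / d)².
z_{α/2} + z_β = 1.960 + 0.842 = 2.802.
n = 2 × (2.802 / 0.62)² = 2 × 4.519² = 2 × 20.42 = 40.8.
Round up to the next whole participant.

n = 41 per group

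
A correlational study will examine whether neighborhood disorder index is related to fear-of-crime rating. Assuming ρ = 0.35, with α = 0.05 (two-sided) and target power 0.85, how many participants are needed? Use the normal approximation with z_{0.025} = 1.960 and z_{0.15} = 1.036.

n = 71

Fisher's z: C = ½·ln((1+r)/(1−r)) = ½·ln(2.0769) = 0.3654.
n = ((z_{α/2} + z_β)/C)² + 3.
(1.960 + 1.036) / 0.3654 = 2.996 / 0.3654 = 8.199.
n = 8.199² + 3 = 67.23 + 3 = 70.2.
Round up.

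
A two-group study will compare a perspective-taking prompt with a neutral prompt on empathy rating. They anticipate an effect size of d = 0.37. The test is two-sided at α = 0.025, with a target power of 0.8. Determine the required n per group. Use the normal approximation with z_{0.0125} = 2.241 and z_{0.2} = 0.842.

n = 139 per group

For two independent groups with equal n: n = 2·((z_{α/2} + z_β) / d)².
z_{α/2} + z_β = 2.241 + 0.842 = 3.083.
n = 2 × (3.083 / 0.37)² = 2 × 8.332² = 2 × 69.43 = 138.9.
Round up to the next whole participant.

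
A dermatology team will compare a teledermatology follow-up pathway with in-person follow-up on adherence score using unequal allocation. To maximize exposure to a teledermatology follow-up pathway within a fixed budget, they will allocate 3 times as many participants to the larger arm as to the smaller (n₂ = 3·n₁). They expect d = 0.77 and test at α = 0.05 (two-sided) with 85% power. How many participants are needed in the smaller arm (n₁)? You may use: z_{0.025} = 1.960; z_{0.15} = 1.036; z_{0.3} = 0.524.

n₁ = 21

With allocation ratio k = n₂/n₁ = 3, Var(x̄₁−x̄₂) = σ²(1/n₁ + 1/(k·n₁)) = σ²·(k+1)/(k·n₁).
So n₁ = (1 + 1/k)·((z_{α/2} + z_β)/d)² = 1.333 × (2.996/0.77)².
n₁ = 1.333 × 15.14 = 20.2.
Round up: n₁ = 21, giving n₂ = 3 × 21 = 63.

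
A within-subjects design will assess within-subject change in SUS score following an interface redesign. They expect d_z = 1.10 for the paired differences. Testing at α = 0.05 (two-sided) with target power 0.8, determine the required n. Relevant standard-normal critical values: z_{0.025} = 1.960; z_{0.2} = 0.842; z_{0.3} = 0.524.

n = 7 pairs

For a paired (one-sample on differences) test: n = ((z_{α/2} + z_β) / d)².
z_{α/2} + z_β = 1.960 + 0.842 = 2.802.
n = (2.802 / 1.10)² = 2.547² = 6.49.
Round up.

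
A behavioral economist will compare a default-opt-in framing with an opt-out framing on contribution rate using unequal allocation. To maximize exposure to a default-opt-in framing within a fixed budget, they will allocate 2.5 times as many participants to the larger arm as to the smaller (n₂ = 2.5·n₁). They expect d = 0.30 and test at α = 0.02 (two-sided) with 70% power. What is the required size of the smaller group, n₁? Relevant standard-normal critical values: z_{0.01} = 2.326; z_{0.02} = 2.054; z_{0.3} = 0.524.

n₁ = 127

With allocation ratio k = n₂/n₁ = 2.5, Var(x̄₁−x̄₂) = σ²(1/n₁ + 1/(k·n₁)) = σ²·(k+1)/(k·n₁).
So n₁ = (1 + 1/k)·((z_{α/2} + z_β)/d)² = 1.400 × (2.850/0.30)².
n₁ = 1.400 × 90.25 = 126.3.
Round up: n₁ = 127, giving n₂ = ⌈2.5 × 127⌉ = ⌈317.5⌉ = 318.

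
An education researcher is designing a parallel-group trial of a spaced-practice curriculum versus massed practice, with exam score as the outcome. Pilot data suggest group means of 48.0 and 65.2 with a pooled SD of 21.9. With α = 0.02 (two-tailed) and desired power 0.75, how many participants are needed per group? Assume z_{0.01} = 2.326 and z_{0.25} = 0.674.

Cohen's d = |M₁ − M₂| / SD_pooled = |48.0 − 65.2| / 21.9 = 17.2 / 21.9 = 0.785.
For two independent groups with equal n: n = 2·((z_{α/2} + z_β) / d)².
z_{α/2} + z_β = 2.326 + 0.674 = 3.000.
n = 2 × (3.000 / 0.785)² = 2 × 3.822² = 2 × 14.61 = 29.2.
Round up to the next whole participant.

n = 30 per group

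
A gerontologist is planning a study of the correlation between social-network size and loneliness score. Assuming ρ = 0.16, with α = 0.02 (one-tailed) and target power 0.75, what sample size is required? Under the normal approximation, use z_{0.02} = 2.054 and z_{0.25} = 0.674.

Fisher's z: C = ½·ln((1+r)/(1−r)) = ½·ln(1.3810) = 0.1614.
n = ((z_{α} + z_β)/C)² + 3.
(2.054 + 0.674) / 0.1614 = 2.728 / 0.1614 = 16.902.
n = 16.902² + 3 = 285.68 + 3 = 288.7.
Round up.

n = 289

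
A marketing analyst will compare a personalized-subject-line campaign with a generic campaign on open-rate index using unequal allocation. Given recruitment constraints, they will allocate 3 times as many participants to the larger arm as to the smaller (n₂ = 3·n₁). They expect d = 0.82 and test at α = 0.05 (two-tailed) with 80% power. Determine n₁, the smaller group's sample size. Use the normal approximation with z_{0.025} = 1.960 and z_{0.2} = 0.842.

n₁ = 16

With allocation ratio k = n₂/n₁ = 3, Var(x̄₁−x̄₂) = σ²(1/n₁ + 1/(k·n₁)) = σ²·(k+1)/(k·n₁).
So n₁ = (1 + 1/k)·((z_{α/2} + z_β)/d)² = 1.333 × (2.802/0.82)².
n₁ = 1.333 × 11.68 = 15.6.
Round up: n₁ = 16, giving n₂ = 3 × 16 = 48.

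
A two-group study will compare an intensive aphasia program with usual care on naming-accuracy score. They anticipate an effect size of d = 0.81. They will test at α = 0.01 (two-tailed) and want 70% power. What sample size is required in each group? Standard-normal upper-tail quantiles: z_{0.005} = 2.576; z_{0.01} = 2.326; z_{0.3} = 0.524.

For two independent groups with equal n: n = 2·((z_{α/2} + z_β) / d)².
z_{α/2} + z_β = 2.576 + 0.524 = 3.100.
n = 2 × (3.100 / 0.81)² = 2 × 3.827² = 2 × 14.65 = 29.3.
Round up to the next whole participant.

n = 30 per group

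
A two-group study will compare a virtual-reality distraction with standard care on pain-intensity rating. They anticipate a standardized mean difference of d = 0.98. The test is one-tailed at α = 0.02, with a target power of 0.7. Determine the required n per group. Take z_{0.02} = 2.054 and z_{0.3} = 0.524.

n = 14 per group

For two independent groups with equal n: n = 2·((z_{α} + z_β) / d)².
z_{α} + z_β = 2.054 + 0.524 = 2.578.
n = 2 × (2.578 / 0.98)² = 2 × 2.631² = 2 × 6.92 = 13.8.
Round up to the next whole participant.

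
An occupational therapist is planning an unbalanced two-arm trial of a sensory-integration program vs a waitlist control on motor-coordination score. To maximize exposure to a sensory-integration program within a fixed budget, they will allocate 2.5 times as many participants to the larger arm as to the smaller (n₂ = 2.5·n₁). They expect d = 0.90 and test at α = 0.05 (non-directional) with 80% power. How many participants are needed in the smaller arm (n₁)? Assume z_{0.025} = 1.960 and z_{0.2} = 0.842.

n₁ = 14

With allocation ratio k = n₂/n₁ = 2.5, Var(x̄₁−x̄₂) = σ²(1/n₁ + 1/(k·n₁)) = σ²·(k+1)/(k·n₁).
So n₁ = (1 + 1/k)·((z_{α/2} + z_β)/d)² = 1.400 × (2.802/0.90)².
n₁ = 1.400 × 9.69 = 13.6.
Round up: n₁ = 14, giving n₂ = 2.5 × 14 = 35.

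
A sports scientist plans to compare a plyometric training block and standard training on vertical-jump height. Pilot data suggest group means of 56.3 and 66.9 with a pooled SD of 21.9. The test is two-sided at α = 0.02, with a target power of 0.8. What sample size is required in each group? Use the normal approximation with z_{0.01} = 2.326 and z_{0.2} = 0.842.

n = 86 per group

Cohen's d = |M₁ − M₂| / SD_pooled = |56.3 − 66.9| / 21.9 = 10.6 / 21.9 = 0.484.
For two independent groups with equal n: n = 2·((z_{α/2} + z_β) / d)².
z_{α/2} + z_β = 2.326 + 0.842 = 3.168.
n = 2 × (3.168 / 0.484)² = 2 × 6.545² = 2 × 42.84 = 85.7.
Round up to the next whole participant.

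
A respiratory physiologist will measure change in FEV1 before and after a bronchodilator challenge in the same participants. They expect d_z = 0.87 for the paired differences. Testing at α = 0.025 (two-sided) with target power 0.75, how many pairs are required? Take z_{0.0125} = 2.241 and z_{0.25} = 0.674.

n = 12 pairs

For a paired (one-sample on differences) test: n = ((z_{α/2} + z_β) / d)².
z_{α/2} + z_β = 2.241 + 0.674 = 2.915.
n = (2.915 / 0.87)² = 3.351² = 11.23.
Round up.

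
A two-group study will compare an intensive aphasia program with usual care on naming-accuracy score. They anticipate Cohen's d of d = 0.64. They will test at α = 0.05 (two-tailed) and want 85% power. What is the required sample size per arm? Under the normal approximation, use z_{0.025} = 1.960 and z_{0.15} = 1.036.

n = 44 per group

For two independent groups with equal n: n = 2·((z_{α/2} + z_β) / d)².
z_{α/2} + z_β = 1.960 + 1.036 = 2.996.
n = 2 × (2.996 / 0.64)² = 2 × 4.681² = 2 × 21.91 = 43.8.
Round up to the next whole participant.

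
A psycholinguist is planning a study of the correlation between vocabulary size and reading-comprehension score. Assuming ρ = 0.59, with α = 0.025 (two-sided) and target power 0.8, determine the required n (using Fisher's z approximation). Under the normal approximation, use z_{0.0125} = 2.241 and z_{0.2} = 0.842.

n = 24

Fisher's z: C = ½·ln((1+r)/(1−r)) = ½·ln(3.8780) = 0.6777.
n = ((z_{α/2} + z_β)/C)² + 3.
(2.241 + 0.842) / 0.6777 = 3.083 / 0.6777 = 4.549.
n = 4.549² + 3 = 20.70 + 3 = 23.7.
Round up.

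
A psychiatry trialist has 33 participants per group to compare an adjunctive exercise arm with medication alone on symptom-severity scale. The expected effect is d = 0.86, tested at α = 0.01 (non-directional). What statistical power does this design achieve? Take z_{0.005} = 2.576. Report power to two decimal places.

power ≈ 0.82

For two equal groups, power = Φ(d·√(n/2) − z_{α/2}).
d·√(n/2) = 0.86 × √(33/2) = 0.86 × 4.062 = 3.493.
z_β = 3.493 − 2.576 = 0.917.
Power = Φ(0.917) = 0.821.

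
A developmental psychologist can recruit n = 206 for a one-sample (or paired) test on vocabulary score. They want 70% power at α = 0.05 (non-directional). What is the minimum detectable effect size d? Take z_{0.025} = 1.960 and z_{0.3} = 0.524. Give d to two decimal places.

For a single sample (or paired design) of n = 206: d_min = (z_{α/2} + z_β)/√n.
z-sum = 1.960 + 0.524 = 2.484.
d_min = 2.484 / √206 = 2.484 / 14.353 = 0.173.

d_min ≈ 0.17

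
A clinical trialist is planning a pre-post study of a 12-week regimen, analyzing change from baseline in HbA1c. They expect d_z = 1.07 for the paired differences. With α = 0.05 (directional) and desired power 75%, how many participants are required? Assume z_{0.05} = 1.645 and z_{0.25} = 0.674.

n = 5 pairs

For a paired (one-sample on differences) test: n = ((z_{α} + z_β) / d)².
z_{α} + z_β = 1.645 + 0.674 = 2.319.
n = (2.319 / 1.07)² = 2.167² = 4.70.
Round up.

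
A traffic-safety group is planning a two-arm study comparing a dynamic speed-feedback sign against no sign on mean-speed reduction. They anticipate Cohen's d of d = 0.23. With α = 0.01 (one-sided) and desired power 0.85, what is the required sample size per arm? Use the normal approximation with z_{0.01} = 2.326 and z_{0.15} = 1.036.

n = 428 per group

For two independent groups with equal n: n = 2·((z_{α} + z_β) / d)².
z_{α} + z_β = 2.326 + 1.036 = 3.362.
n = 2 × (3.362 / 0.23)² = 2 × 14.617² = 2 × 213.67 = 427.3.
Round up to the next whole participant.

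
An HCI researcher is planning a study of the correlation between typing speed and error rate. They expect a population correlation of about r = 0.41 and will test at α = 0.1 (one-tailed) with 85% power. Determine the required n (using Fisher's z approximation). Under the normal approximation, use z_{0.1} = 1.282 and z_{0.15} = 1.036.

n = 32

Fisher's z: C = ½·ln((1+r)/(1−r)) = ½·ln(2.3898) = 0.4356.
n = ((z_{α} + z_β)/C)² + 3.
(1.282 + 1.036) / 0.4356 = 2.318 / 0.4356 = 5.321.
n = 5.321² + 3 = 28.32 + 3 = 31.3.
Round up.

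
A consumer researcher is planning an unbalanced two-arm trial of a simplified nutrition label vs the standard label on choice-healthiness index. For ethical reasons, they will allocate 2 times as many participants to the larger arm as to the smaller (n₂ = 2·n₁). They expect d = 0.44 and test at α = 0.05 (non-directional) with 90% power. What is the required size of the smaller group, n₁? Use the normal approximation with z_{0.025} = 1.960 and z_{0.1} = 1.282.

n₁ = 82

With allocation ratio k = n₂/n₁ = 2, Var(x̄₁−x̄₂) = σ²(1/n₁ + 1/(k·n₁)) = σ²·(k+1)/(k·n₁).
So n₁ = (1 + 1/k)·((z_{α/2} + z_β)/d)² = 1.500 × (3.242/0.44)².
n₁ = 1.500 × 54.29 = 81.4.
Round up: n₁ = 82, giving n₂ = 2 × 82 = 164.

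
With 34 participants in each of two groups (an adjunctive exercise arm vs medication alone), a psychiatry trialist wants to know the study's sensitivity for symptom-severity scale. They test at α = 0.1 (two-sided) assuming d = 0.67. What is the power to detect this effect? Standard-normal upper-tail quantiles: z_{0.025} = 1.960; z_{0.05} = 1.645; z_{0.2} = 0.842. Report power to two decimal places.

For two equal groups, power = Φ(d·√(n/2) − z_{α/2}).
d·√(n/2) = 0.67 × √(34/2) = 0.67 × 4.123 = 2.762.
z_β = 2.762 − 1.645 = 1.117.
Power = Φ(1.117) = 0.868.

power ≈ 0.87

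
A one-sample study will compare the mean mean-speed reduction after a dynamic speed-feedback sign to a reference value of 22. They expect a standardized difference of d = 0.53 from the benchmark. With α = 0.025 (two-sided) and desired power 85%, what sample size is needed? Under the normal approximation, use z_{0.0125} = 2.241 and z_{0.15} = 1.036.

n = 39

For a one-sample test: n = ((z_{α/2} + z_β) / d)².
z_{α/2} + z_β = 2.241 + 1.036 = 3.277.
n = (3.277 / 0.53)² = 6.183² = 38.23.
Round up.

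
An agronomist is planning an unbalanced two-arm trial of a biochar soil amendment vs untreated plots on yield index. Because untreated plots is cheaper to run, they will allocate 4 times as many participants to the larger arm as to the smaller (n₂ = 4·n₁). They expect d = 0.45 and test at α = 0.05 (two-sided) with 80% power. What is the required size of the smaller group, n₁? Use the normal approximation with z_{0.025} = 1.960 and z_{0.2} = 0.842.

n₁ = 49

With allocation ratio k = n₂/n₁ = 4, Var(x̄₁−x̄₂) = σ²(1/n₁ + 1/(k·n₁)) = σ²·(k+1)/(k·n₁).
So n₁ = (1 + 1/k)·((z_{α/2} + z_β)/d)² = 1.250 × (2.802/0.45)².
n₁ = 1.250 × 38.77 = 48.5.
Round up: n₁ = 49, giving n₂ = 4 × 49 = 196.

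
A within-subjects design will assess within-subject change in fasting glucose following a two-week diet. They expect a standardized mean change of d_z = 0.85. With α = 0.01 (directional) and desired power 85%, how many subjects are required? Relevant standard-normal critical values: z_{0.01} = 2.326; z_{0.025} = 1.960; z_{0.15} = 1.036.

n = 16 pairs

For a paired (one-sample on differences) test: n = ((z_{α} + z_β) / d)².
z_{α} + z_β = 2.326 + 1.036 = 3.362.
n = (3.362 / 0.85)² = 3.955² = 15.64.
Round up.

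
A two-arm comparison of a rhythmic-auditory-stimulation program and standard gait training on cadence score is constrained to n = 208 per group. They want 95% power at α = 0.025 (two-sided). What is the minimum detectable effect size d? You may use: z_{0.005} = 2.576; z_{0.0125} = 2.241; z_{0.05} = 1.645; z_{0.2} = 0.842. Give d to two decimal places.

d_min ≈ 0.38

For two independent groups of n = 208 each: d_min = (z_{α/2} + z_β)·√(2/n).
z-sum = 2.241 + 1.645 = 3.886.
d_min = 3.886 × √(2/208) = 3.886 × 0.0981 = 0.381.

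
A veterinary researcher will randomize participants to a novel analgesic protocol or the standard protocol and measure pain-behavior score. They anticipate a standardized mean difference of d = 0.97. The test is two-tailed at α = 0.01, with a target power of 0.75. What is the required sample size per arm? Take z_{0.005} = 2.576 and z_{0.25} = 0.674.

For two independent groups with equal n: n = 2·((z_{α/2} + z_β) / d)².
z_{α/2} + z_β = 2.576 + 0.674 = 3.250.
n = 2 × (3.250 / 0.97)² = 2 × 3.351² = 2 × 11.23 = 22.5.
Round up to the next whole participant.

n = 23 per group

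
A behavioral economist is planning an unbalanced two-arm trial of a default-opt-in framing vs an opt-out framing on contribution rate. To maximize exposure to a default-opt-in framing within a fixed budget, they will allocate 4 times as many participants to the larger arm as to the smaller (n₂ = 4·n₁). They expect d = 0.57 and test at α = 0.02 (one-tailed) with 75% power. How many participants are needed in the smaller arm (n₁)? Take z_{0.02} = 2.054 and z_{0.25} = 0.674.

n₁ = 29

With allocation ratio k = n₂/n₁ = 4, Var(x̄₁−x̄₂) = σ²(1/n₁ + 1/(k·n₁)) = σ²·(k+1)/(k·n₁).
So n₁ = (1 + 1/k)·((z_{α} + z_β)/d)² = 1.250 × (2.728/0.57)².
n₁ = 1.250 × 22.91 = 28.6.
Round up: n₁ = 29, giving n₂ = 4 × 29 = 116.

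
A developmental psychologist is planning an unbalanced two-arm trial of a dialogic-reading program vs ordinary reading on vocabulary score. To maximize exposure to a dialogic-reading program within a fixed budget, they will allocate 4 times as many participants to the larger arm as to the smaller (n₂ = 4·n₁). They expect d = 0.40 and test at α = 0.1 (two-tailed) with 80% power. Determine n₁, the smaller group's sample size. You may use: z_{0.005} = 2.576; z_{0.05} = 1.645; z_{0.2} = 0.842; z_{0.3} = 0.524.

n₁ = 49

With allocation ratio k = n₂/n₁ = 4, Var(x̄₁−x̄₂) = σ²(1/n₁ + 1/(k·n₁)) = σ²·(k+1)/(k·n₁).
So n₁ = (1 + 1/k)·((z_{α/2} + z_β)/d)² = 1.250 × (2.487/0.40)².
n₁ = 1.250 × 38.66 = 48.3.
Round up: n₁ = 49, giving n₂ = 4 × 49 = 196.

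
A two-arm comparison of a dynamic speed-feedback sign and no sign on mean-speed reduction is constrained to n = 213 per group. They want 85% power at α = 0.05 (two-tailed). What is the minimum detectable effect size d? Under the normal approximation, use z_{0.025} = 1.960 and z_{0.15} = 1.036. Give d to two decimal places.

d_min ≈ 0.29

For two independent groups of n = 213 each: d_min = (z_{α/2} + z_β)·√(2/n).
z-sum = 1.960 + 1.036 = 2.996.
d_min = 2.996 × √(2/213) = 2.996 × 0.0969 = 0.290.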